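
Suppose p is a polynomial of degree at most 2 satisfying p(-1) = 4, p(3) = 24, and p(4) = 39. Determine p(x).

Write p(x) = ax^2 + bx + c. Substituting each data point gives a linear system:
  a - b + c = 4
  9a + 3b + c = 24
  16a + 4b + c = 39
Solving the system yields a = 2, b = 1, c = 3.
So p(x) = 2x^2 + x + 3.
Check: p(4) = 39. ✓

p(x) = 2x^2 + x + 3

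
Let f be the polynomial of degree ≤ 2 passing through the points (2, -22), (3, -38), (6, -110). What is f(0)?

-2

Using the Lagrange interpolation formula with nodes 2, 3, 6:
  L_0(u) = (u - 3)(u - 6) / 4
  L_1(u) = (u - 2)(u - 6) / -3
  L_2(u) = (u - 2)(u - 3) / 12
Then f(u) = -22·L_0(u) - 38·L_1(u) - 110·L_2(u).
Expanding and collecting terms gives f(u) = -2u² - 6u - 2.
Evaluating at u = 0: f(0) = -2.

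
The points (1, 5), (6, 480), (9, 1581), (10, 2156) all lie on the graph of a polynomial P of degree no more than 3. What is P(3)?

63

Write P(n) = an^3 + bn^2 + cn + d. Substituting each data point gives a linear system:
  a + b + c + d = 5
  216a + 36b + 6c + d = 480
  729a + 81b + 9c + d = 1581
  1000a + 100b + 10c + d = 2156
Solving the system yields a = 2, b = 2, c = -5, d = 6.
So P(n) = 2n^3 + 2n^2 - 5n + 6.
Then P(3) = 63.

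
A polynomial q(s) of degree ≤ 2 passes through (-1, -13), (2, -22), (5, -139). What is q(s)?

q(s) = -6s^2 + 3s - 4

Write q(s) = as^2 + bs + c. Substituting each data point gives a linear system:
  a - b + c = -13
  4a + 2b + c = -22
  25a + 5b + c = -139
Solving the system yields a = -6, b = 3, c = -4.
So q(s) = -6s^2 + 3s - 4.
Check: q(-1) = -13. ✓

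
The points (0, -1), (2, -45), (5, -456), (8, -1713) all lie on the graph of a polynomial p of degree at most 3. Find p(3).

-118

Using the Lagrange interpolation formula with nodes 0, 2, 5, 8:
  L_0(u) = (u - 2)(u - 5)(u - 8) / -80
  L_1(u) = u(u - 5)(u - 8) / 36
  L_2(u) = u(u - 2)(u - 8) / -45
  L_3(u) = u(u - 2)(u - 5) / 144
Then p(u) = -1·L_0(u) - 45·L_1(u) - 456·L_2(u) - 1713·L_3(u).
Expanding and collecting terms gives p(u) = -3u^3 - 2u^2 - 6u - 1.
Evaluating at u = 3: p(3) = -118.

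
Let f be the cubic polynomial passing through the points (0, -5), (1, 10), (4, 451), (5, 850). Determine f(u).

Using the Lagrange interpolation formula with nodes 0, 1, 4, 5:
  L_0(u) = (u - 1)(u - 4)(u - 5) / -20
  L_1(u) = u(u - 4)(u - 5) / 12
  L_2(u) = u(u - 1)(u - 5) / -12
  L_3(u) = u(u - 1)(u - 4) / 20
Then f(u) = -5·L_0(u) + 10·L_1(u) + 451·L_2(u) + 850·L_3(u).
Expanding and collecting terms gives f(u) = 6u^3 + 3u^2 + 6u - 5.
Check: f(4) = 451. ✓

f(u) = 6u^3 + 3u^2 + 6u - 5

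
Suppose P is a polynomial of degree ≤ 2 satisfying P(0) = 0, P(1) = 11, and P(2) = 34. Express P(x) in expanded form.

P(x) = 6x^2 + 5x

Write P(x) = ax^2 + bx + c. Substituting each data point gives a linear system:
  c = 0
  a + b + c = 11
  4a + 2b + c = 34
Solving the system yields a = 6, b = 5, c = 0.
So P(x) = 6x^2 + 5x.
Check: P(0) = 0. ✓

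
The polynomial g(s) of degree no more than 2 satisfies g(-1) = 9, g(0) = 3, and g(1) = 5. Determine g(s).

g(s) = 4s^2 - 2s + 3

Using the Lagrange interpolation formula with nodes -1, 0, 1:
  L_0(s) = s(s - 1) / 2
  L_1(s) = (s + 1)(s - 1) / -1
  L_2(s) = (s + 1)s / 2
Then g(s) = 9·L_0(s) + 3·L_1(s) + 5·L_2(s).
Expanding and collecting terms gives g(s) = 4s^2 - 2s + 3.
Check: g(-1) = 9. ✓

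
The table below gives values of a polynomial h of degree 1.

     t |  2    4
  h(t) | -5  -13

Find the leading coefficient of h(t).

-4

Write h(t) = at + b. Substituting each data point gives a linear system:
  2a + b = -5
  4a + b = -13
Solving the system yields a = -4, b = 3.
So h(t) = -4t + 3.
The leading coefficient is -4.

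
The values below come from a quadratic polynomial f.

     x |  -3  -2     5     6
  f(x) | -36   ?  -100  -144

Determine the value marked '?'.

The 3 known points determine the degree-2 polynomial uniquely.
Write f(x) = ax^2 + bx + c. Substituting each data point gives a linear system:
  9a - 3b + c = -36
  25a + 5b + c = -100
  36a + 6b + c = -144
Solving the system yields a = -4, b = 0, c = 0.
So f(x) = -4x².
Then f(-2) = -16.

-16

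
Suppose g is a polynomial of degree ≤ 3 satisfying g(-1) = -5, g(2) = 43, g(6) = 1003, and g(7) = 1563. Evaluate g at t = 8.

Using the Lagrange interpolation formula with nodes -1, 2, 6, 7:
  L_0(t) = (t - 2)(t - 6)(t - 7) / -168
  L_1(t) = (t + 1)(t - 6)(t - 7) / 60
  L_2(t) = (t + 1)(t - 2)(t - 7) / -28
  L_3(t) = (t + 1)(t - 2)(t - 6) / 40
Then g(t) = -5·L_0(t) + 43·L_1(t) + 1003·L_2(t) + 1563·L_3(t).
Expanding and collecting terms gives g(t) = 4t^3 + 4t^2 - 5.
Evaluating at t = 8: g(8) = 2299.

2299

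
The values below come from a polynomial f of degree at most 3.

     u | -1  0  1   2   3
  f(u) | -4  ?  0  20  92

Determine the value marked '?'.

The 4 known points determine the degree-3 polynomial uniquely.
Write f(u) = au^3 + bu^2 + cu + d. Substituting each data point gives a linear system:
  -a + b - c + d = -4
  a + b + c + d = 0
  8a + 4b + 2c + d = 20
  27a + 9b + 3c + d = 92
Solving the system yields a = 5, b = -4, c = -3, d = 2.
So f(u) = 5u^3 - 4u^2 - 3u + 2.
Then f(0) = 2.

2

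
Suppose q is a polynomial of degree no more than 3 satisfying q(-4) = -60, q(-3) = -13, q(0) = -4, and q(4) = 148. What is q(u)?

q(u) = 2u^3 + 3u^2 - 6u - 4

Write q(u) = au^3 + bu^2 + cu + d. Substituting each data point gives a linear system:
  -64a + 16b - 4c + d = -60
  -27a + 9b - 3c + d = -13
  d = -4
  64a + 16b + 4c + d = 148
Solving the system yields a = 2, b = 3, c = -6, d = -4.
So q(u) = 2u^3 + 3u^2 - 6u - 4.
Check: q(4) = 148. ✓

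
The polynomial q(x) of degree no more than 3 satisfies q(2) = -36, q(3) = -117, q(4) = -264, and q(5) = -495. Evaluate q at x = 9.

-2619

Write q(x) = ax^3 + bx^2 + cx + d. Substituting each data point gives a linear system:
  8a + 4b + 2c + d = -36
  27a + 9b + 3c + d = -117
  64a + 16b + 4c + d = -264
  125a + 25b + 5c + d = -495
Solving the system yields a = -3, b = -6, c = 6, d = 0.
So q(x) = -3x^3 - 6x^2 + 6x.
Then q(9) = -2619.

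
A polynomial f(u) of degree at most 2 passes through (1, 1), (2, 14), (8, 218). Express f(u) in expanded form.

Write f(u) = au^2 + bu + c. Substituting each data point gives a linear system:
  a + b + c = 1
  4a + 2b + c = 14
  64a + 8b + c = 218
Solving the system yields a = 3, b = 4, c = -6.
So f(u) = 3u² + 4u - 6.
Check: f(2) = 14. ✓

f(u) = 3u^2 + 4u - 6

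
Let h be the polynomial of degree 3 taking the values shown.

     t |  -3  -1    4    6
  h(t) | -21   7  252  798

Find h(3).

111

Write h(t) = at^3 + bt^2 + ct + d. Substituting each data point gives a linear system:
  -27a + 9b - 3c + d = -21
  -a + b - c + d = 7
  64a + 16b + 4c + d = 252
  216a + 36b + 6c + d = 798
Solving the system yields a = 3, b = 5, c = -5, d = 0.
So h(t) = 3t^3 + 5t^2 - 5t.
Then h(3) = 111.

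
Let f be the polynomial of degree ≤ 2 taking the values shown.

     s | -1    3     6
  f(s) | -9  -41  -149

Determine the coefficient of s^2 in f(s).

-4

Write f(s) = as^2 + bs + c. Substituting each data point gives a linear system:
  a - b + c = -9
  9a + 3b + c = -41
  36a + 6b + c = -149
Solving the system yields a = -4, b = 0, c = -5.
So f(s) = -4s^2 - 5.
The leading coefficient is -4.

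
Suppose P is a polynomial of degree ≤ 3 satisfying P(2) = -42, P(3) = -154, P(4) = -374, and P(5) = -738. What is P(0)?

Using the Lagrange interpolation formula with nodes 2, 3, 4, 5:
  L_0(u) = (u - 3)(u - 4)(u - 5) / -6
  L_1(u) = (u - 2)(u - 4)(u - 5) / 2
  L_2(u) = (u - 2)(u - 3)(u - 5) / -2
  L_3(u) = (u - 2)(u - 3)(u - 4) / 6
Then P(u) = -42·L_0(u) - 154·L_1(u) - 374·L_2(u) - 738·L_3(u).
Expanding and collecting terms gives P(u) = -6u³ + 2u + 2.
Evaluating at u = 0: P(0) = 2.

2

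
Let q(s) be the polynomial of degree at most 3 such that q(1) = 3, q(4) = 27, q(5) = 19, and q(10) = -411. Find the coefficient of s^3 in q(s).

-1

Write q(s) = as^3 + bs^2 + cs + d. Substituting each data point gives a linear system:
  a + b + c + d = 3
  64a + 16b + 4c + d = 27
  125a + 25b + 5c + d = 19
  1000a + 100b + 10c + d = -411
Solving the system yields a = -1, b = 6, c = -1, d = -1.
So q(s) = -s³ + 6s² - s - 1.
The leading coefficient is -1.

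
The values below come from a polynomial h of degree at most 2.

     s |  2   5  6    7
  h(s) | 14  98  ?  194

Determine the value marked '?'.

142

The 3 known points determine the degree-2 polynomial uniquely.
Write h(s) = as^2 + bs + c. Substituting each data point gives a linear system:
  4a + 2b + c = 14
  25a + 5b + c = 98
  49a + 7b + c = 194
Solving the system yields a = 4, b = 0, c = -2.
So h(s) = 4s^2 - 2.
Then h(6) = 142.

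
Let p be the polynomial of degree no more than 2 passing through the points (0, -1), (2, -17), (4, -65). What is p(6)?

-145

Using the Lagrange interpolation formula with nodes 0, 2, 4:
  L_0(n) = (n - 2)(n - 4) / 8
  L_1(n) = n(n - 4) / -4
  L_2(n) = n(n - 2) / 8
Then p(n) = -1·L_0(n) - 17·L_1(n) - 65·L_2(n).
Expanding and collecting terms gives p(n) = -4n^2 - 1.
Evaluating at n = 6: p(6) = -145.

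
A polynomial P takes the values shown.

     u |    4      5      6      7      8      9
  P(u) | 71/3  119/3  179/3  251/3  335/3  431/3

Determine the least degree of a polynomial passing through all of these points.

Forward differences of the values at u = 4, 5, 6, 7, 8, 9:
  P  : 71/3  119/3  179/3  251/3  335/3  431/3
  Δ  : 16  20  24  28  32
  Δ^2: 4  4  4  4
  Δ^3: 0  0  0
  Δ^4: 0  0
  Δ^5: 0
The second differences are constant (4) and nonzero, while all higher differences vanish, so the minimal degree is 2.

2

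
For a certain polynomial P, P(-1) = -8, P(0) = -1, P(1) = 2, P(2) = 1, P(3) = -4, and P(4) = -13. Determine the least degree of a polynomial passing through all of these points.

2

Forward differences of the values at x = -1, 0, 1, 2, 3, 4:
  P  : -8  -1  2  1  -4  -13
  Δ  : 7  3  -1  -5  -9
  Δ^2: -4  -4  -4  -4
  Δ^3: 0  0  0
  Δ^4: 0  0
  Δ^5: 0
The second differences are constant (-4) and nonzero, while all higher differences vanish, so the minimal degree is 2.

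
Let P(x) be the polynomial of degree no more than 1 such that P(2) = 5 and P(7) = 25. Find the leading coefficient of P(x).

4

Write P(x) = ax + b. Substituting each data point gives a linear system:
  2a + b = 5
  7a + b = 25
Solving the system yields a = 4, b = -3.
So P(x) = 4x - 3.
The leading coefficient is 4.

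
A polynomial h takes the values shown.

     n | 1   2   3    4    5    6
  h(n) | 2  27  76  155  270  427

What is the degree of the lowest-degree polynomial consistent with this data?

3

Forward differences of the values at n = 1, 2, 3, 4, 5, 6:
  h  : 2  27  76  155  270  427
  Δ  : 25  49  79  115  157
  Δ^2: 24  30  36  42
  Δ^3: 6  6  6
  Δ^4: 0  0
  Δ^5: 0
The third differences are constant (6) and nonzero, while all higher differences vanish, so the minimal degree is 3.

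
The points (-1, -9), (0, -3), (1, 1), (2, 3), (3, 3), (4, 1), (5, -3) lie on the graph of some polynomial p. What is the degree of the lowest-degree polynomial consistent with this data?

2

Forward differences of the values at t = -1, 0, 1, 2, 3, 4, 5:
  p  : -9  -3  1  3  3  1  -3
  Δ  : 6  4  2  0  -2  -4
  Δ^2: -2  -2  -2  -2  -2
  Δ^3: 0  0  0  0
  Δ^4: 0  0  0
  Δ^5: 0  0
  Δ^6: 0
The second differences are constant (-2) and nonzero, while all higher differences vanish, so the minimal degree is 2.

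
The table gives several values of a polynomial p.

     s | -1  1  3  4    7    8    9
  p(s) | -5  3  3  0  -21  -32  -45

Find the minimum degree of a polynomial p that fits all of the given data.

2

Divided differences on the nodes -1, 1, 3, 4, 7, 8, 9:
  order 0: -5  3  3  0  -21  -32  -45
  order 1: 4  0  -3  -7  -11  -13
  order 2: -1  -1  -1  -1  -1
  order 3: 0  0  0  0
  order 4: 0  0  0
  order 5: 0  0
  order 6: 0
The order-2 divided differences are all -1 (nonzero) and every higher order vanishes, so the data lies on a polynomial of degree exactly 2.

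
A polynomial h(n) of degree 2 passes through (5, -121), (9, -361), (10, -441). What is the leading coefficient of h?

Write h(n) = an^2 + bn + c. Substituting each data point gives a linear system:
  25a + 5b + c = -121
  81a + 9b + c = -361
  100a + 10b + c = -441
Solving the system yields a = -4, b = -4, c = -1.
So h(n) = -4n² - 4n - 1.
The leading coefficient is -4.

-4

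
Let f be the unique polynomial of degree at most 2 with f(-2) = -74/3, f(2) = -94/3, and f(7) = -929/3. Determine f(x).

f(x) = -6x^2 - (5/3)x - 4

Using the Lagrange interpolation formula with nodes -2, 2, 7:
  L_0(x) = (x - 2)(x - 7) / 36
  L_1(x) = (x + 2)(x - 7) / -20
  L_2(x) = (x + 2)(x - 2) / 45
Then f(x) = -74/3·L_0(x) - 94/3·L_1(x) - 929/3·L_2(x).
Expanding and collecting terms gives f(x) = -6x² - (5/3)x - 4.
Check: f(2) = -94/3. ✓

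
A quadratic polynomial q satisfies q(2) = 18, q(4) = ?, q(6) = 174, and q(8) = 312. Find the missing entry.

The 3 known points determine the degree-2 polynomial uniquely.
Write q(u) = au^2 + bu + c. Substituting each data point gives a linear system:
  4a + 2b + c = 18
  36a + 6b + c = 174
  64a + 8b + c = 312
Solving the system yields a = 5, b = -1, c = 0.
So q(u) = 5u^2 - u.
Then q(4) = 76.

76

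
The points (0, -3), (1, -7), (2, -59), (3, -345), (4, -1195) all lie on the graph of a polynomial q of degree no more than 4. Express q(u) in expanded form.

q(u) = -6u^4 + 5u^3 + 3u^2 - 6u - 3

Write q(u) = au^4 + bu^3 + cu^2 + du + e. Substituting each data point gives a linear system:
  e = -3
  a + b + c + d + e = -7
  16a + 8b + 4c + 2d + e = -59
  81a + 27b + 9c + 3d + e = -345
  256a + 64b + 16c + 4d + e = -1195
Solving the system yields a = -6, b = 5, c = 3, d = -6, e = -3.
So q(u) = -6u^4 + 5u^3 + 3u^2 - 6u - 3.
Check: q(2) = -59. ✓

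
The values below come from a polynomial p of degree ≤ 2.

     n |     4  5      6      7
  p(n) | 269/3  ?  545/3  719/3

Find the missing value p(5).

395/3

The 3 known points determine the degree-2 polynomial uniquely.
Write p(n) = an^2 + bn + c. Substituting each data point gives a linear system:
  16a + 4b + c = 269/3
  36a + 6b + c = 545/3
  49a + 7b + c = 719/3
Solving the system yields a = 4, b = 6, c = 5/3.
So p(n) = 4n^2 + 6n + 5/3.
Then p(5) = 395/3.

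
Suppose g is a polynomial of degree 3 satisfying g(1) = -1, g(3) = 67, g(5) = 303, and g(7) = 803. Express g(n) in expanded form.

g(n) = 2n^3 + 3n^2 - 4n - 2

Write g(n) = an^3 + bn^2 + cn + d. Substituting each data point gives a linear system:
  a + b + c + d = -1
  27a + 9b + 3c + d = 67
  125a + 25b + 5c + d = 303
  343a + 49b + 7c + d = 803
Solving the system yields a = 2, b = 3, c = -4, d = -2.
So g(n) = 2n^3 + 3n^2 - 4n - 2.
Check: g(7) = 803. ✓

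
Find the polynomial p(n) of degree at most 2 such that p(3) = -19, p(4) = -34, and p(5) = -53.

p(n) = -2n^2 - n + 2

Using the Lagrange interpolation formula with nodes 3, 4, 5:
  L_0(n) = (n - 4)(n - 5) / 2
  L_1(n) = (n - 3)(n - 5) / -1
  L_2(n) = (n - 3)(n - 4) / 2
Then p(n) = -19·L_0(n) - 34·L_1(n) - 53·L_2(n).
Expanding and collecting terms gives p(n) = -2n^2 - n + 2.
Check: p(5) = -53. ✓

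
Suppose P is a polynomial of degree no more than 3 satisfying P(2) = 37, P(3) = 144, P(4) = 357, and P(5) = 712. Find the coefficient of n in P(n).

-2

Write P(n) = an^3 + bn^2 + cn + d. Substituting each data point gives a linear system:
  8a + 4b + 2c + d = 37
  27a + 9b + 3c + d = 144
  64a + 16b + 4c + d = 357
  125a + 25b + 5c + d = 712
Solving the system yields a = 6, b = -1, c = -2, d = -3.
So P(n) = 6n³ - n² - 2n - 3.
The coefficient of n is -2.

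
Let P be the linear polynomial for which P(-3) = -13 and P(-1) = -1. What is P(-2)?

-7

Write P(t) = at + b. Substituting each data point gives a linear system:
  -3a + b = -13
  -a + b = -1
Solving the system yields a = 6, b = 5.
So P(t) = 6t + 5.
Then P(-2) = -7.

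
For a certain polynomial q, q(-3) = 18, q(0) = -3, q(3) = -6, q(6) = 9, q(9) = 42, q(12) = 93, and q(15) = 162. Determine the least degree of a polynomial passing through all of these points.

2

Forward differences of the values at s = -3, 0, 3, 6, 9, 12, 15:
  q  : 18  -3  -6  9  42  93  162
  Δ  : -21  -3  15  33  51  69
  Δ^2: 18  18  18  18  18
  Δ^3: 0  0  0  0
  Δ^4: 0  0  0
  Δ^5: 0  0
  Δ^6: 0
The second differences are constant (18) and nonzero, while all higher differences vanish, so the minimal degree is 2.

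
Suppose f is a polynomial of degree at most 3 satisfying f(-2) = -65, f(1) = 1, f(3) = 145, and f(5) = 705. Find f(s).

f(s) = 6s^3 - 2s^2 + 2s - 5

Write f(s) = as^3 + bs^2 + cs + d. Substituting each data point gives a linear system:
  -8a + 4b - 2c + d = -65
  a + b + c + d = 1
  27a + 9b + 3c + d = 145
  125a + 25b + 5c + d = 705
Solving the system yields a = 6, b = -2, c = 2, d = -5.
So f(s) = 6s^3 - 2s^2 + 2s - 5.
Check: f(3) = 145. ✓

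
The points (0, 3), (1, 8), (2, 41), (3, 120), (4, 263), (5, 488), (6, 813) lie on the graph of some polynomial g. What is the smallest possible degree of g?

Forward differences of the values at s = 0, 1, 2, 3, 4, 5, 6:
  g  : 3  8  41  120  263  488  813
  Δ  : 5  33  79  143  225  325
  Δ^2: 28  46  64  82  100
  Δ^3: 18  18  18  18
  Δ^4: 0  0  0
  Δ^5: 0  0
  Δ^6: 0
The third differences are constant (18) and nonzero, while all higher differences vanish, so the minimal degree is 3.

3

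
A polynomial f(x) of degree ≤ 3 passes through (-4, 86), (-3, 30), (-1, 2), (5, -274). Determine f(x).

Write f(x) = ax^3 + bx^2 + cx + d. Substituting each data point gives a linear system:
  -64a + 16b - 4c + d = 86
  -27a + 9b - 3c + d = 30
  -a + b - c + d = 2
  125a + 25b + 5c + d = -274
Solving the system yields a = -2, b = -2, c = 4, d = 6.
So f(x) = -2x³ - 2x² + 4x + 6.
Check: f(-4) = 86. ✓

f(x) = -2x^3 - 2x^2 + 4x + 6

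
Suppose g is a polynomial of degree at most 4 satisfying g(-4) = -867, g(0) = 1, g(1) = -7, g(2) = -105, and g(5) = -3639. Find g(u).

g(u) = -5u^4 - 5u^3 + 5u^2 - 3u + 1

Write g(u) = au^4 + bu^3 + cu^2 + du + e. Substituting each data point gives a linear system:
  256a - 64b + 16c - 4d + e = -867
  e = 1
  a + b + c + d + e = -7
  16a + 8b + 4c + 2d + e = -105
  625a + 125b + 25c + 5d + e = -3639
Solving the system yields a = -5, b = -5, c = 5, d = -3, e = 1.
So g(u) = -5u^4 - 5u^3 + 5u^2 - 3u + 1.
Check: g(1) = -7. ✓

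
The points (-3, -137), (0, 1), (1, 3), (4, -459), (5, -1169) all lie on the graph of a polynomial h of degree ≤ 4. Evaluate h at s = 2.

Using the Lagrange interpolation formula with nodes -3, 0, 1, 4, 5:
  L_0(s) = s(s - 1)(s - 4)(s - 5) / 672
  L_1(s) = (s + 3)(s - 1)(s - 4)(s - 5) / -60
  L_2(s) = (s + 3)s(s - 4)(s - 5) / 48
  L_3(s) = (s + 3)s(s - 1)(s - 5) / -84
  L_4(s) = (s + 3)s(s - 1)(s - 4) / 160
Then h(s) = -137·L_0(s) + 1·L_1(s) + 3·L_2(s) - 459·L_3(s) - 1169·L_4(s).
Expanding and collecting terms gives h(s) = -2s⁴ + 3s² + s + 1.
Evaluating at s = 2: h(2) = -17.

-17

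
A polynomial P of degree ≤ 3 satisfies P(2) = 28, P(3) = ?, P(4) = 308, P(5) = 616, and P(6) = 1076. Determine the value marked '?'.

On equispaced nodes a degree-3 polynomial has vanishing fourth forward difference, so
  P(2) - 4·P(3) + 6·P(4) - 4·P(5) + P(6) = 0.
Substituting the known values and solving for P(3):
  -4·P(3) = -488
  P(3) = 122.

122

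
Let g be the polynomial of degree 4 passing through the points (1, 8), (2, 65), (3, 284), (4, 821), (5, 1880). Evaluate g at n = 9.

Using the Lagrange interpolation formula with nodes 1, 2, 3, 4, 5:
  L_0(n) = (n - 2)(n - 3)(n - 4)(n - 5) / 24
  L_1(n) = (n - 1)(n - 3)(n - 4)(n - 5) / -6
  L_2(n) = (n - 1)(n - 2)(n - 4)(n - 5) / 4
  L_3(n) = (n - 1)(n - 2)(n - 3)(n - 5) / -6
  L_4(n) = (n - 1)(n - 2)(n - 3)(n - 4) / 24
Then g(n) = 8·L_0(n) + 65·L_1(n) + 284·L_2(n) + 821·L_3(n) + 1880·L_4(n).
Expanding and collecting terms gives g(n) = 2n^4 + 6n^3 - 5n^2 + 5.
Evaluating at n = 9: g(9) = 17096.

17096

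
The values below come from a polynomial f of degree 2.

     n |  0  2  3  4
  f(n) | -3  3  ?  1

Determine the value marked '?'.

3

The 3 known points determine the degree-2 polynomial uniquely.
Write f(n) = an^2 + bn + c. Substituting each data point gives a linear system:
  c = -3
  4a + 2b + c = 3
  16a + 4b + c = 1
Solving the system yields a = -1, b = 5, c = -3.
So f(n) = -n² + 5n - 3.
Then f(3) = 3.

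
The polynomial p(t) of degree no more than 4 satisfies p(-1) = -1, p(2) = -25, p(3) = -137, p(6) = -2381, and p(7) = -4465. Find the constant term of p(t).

Write p(t) = at^4 + bt^3 + ct^2 + dt + e. Substituting each data point gives a linear system:
  a - b + c - d + e = -1
  16a + 8b + 4c + 2d + e = -25
  81a + 27b + 9c + 3d + e = -137
  1296a + 216b + 36c + 6d + e = -2381
  2401a + 343b + 49c + 7d + e = -4465
Solving the system yields a = -2, b = 1, c = 0, d = -1, e = 1.
So p(t) = -2t⁴ + t³ - t + 1.
The constant term is 1.

1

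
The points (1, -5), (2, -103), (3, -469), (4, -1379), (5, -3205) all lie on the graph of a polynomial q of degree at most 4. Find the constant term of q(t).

5

Write q(t) = at^4 + bt^3 + ct^2 + dt + e. Substituting each data point gives a linear system:
  a + b + c + d + e = -5
  16a + 8b + 4c + 2d + e = -103
  81a + 27b + 9c + 3d + e = -469
  256a + 64b + 16c + 4d + e = -1379
  625a + 125b + 25c + 5d + e = -3205
Solving the system yields a = -4, b = -6, c = 2, d = -2, e = 5.
So q(t) = -4t^4 - 6t^3 + 2t^2 - 2t + 5.
The constant term is 5.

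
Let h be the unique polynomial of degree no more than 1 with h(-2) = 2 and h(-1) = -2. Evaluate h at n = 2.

-14

Using the Lagrange interpolation formula with nodes -2, -1:
  L_0(n) = (n + 1) / -1
  L_1(n) = (n + 2) / 1
Then h(n) = 2·L_0(n) - 2·L_1(n).
Expanding and collecting terms gives h(n) = -4n - 6.
Evaluating at n = 2: h(2) = -14.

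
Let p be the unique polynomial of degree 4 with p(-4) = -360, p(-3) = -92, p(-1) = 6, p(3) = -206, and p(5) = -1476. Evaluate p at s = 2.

-42

Write p(s) = as^4 + bs^3 + cs^2 + ds + e. Substituting each data point gives a linear system:
  256a - 64b + 16c - 4d + e = -360
  81a - 27b + 9c - 3d + e = -92
  a - b + c - d + e = 6
  81a + 27b + 9c + 3d + e = -206
  625a + 125b + 25c + 5d + e = -1476
Solving the system yields a = -2, b = -2, c = 1, d = -1, e = 4.
So p(s) = -2s^4 - 2s^3 + s^2 - s + 4.
Then p(2) = -42.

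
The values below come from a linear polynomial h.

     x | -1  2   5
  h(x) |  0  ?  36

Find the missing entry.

18

The 2 known points determine the degree-1 polynomial uniquely.
Write h(x) = ax + b. Substituting each data point gives a linear system:
  -a + b = 0
  5a + b = 36
Solving the system yields a = 6, b = 6.
So h(x) = 6x + 6.
Then h(2) = 18.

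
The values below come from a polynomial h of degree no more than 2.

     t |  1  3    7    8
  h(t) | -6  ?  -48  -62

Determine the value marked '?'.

The 3 known points determine the degree-2 polynomial uniquely.
Write h(t) = at^2 + bt + c. Substituting each data point gives a linear system:
  a + b + c = -6
  49a + 7b + c = -48
  64a + 8b + c = -62
Solving the system yields a = -1, b = 1, c = -6.
So h(t) = -t² + t - 6.
Then h(3) = -12.

-12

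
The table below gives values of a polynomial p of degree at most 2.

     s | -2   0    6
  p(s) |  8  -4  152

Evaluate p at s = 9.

338

Write p(s) = as^2 + bs + c. Substituting each data point gives a linear system:
  4a - 2b + c = 8
  c = -4
  36a + 6b + c = 152
Solving the system yields a = 4, b = 2, c = -4.
So p(s) = 4s² + 2s - 4.
Then p(9) = 338.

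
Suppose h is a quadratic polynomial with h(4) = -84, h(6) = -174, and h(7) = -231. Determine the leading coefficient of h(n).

Write h(n) = an^2 + bn + c. Substituting each data point gives a linear system:
  16a + 4b + c = -84
  36a + 6b + c = -174
  49a + 7b + c = -231
Solving the system yields a = -4, b = -5, c = 0.
So h(n) = -4n^2 - 5n.
The leading coefficient is -4.

-4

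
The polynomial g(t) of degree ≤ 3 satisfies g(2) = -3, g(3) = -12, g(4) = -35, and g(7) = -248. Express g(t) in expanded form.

Using the Lagrange interpolation formula with nodes 2, 3, 4, 7:
  L_0(t) = (t - 3)(t - 4)(t - 7) / -10
  L_1(t) = (t - 2)(t - 4)(t - 7) / 4
  L_2(t) = (t - 2)(t - 3)(t - 7) / -6
  L_3(t) = (t - 2)(t - 3)(t - 4) / 60
Then g(t) = -3·L_0(t) - 12·L_1(t) - 35·L_2(t) - 248·L_3(t).
Expanding and collecting terms gives g(t) = -t^3 + 2t^2 - 3.
Check: g(2) = -3. ✓

g(t) = -t^3 + 2t^2 - 3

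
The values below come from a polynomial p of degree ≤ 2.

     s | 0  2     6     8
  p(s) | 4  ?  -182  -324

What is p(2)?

The 3 known points determine the degree-2 polynomial uniquely.
Write p(s) = as^2 + bs + c. Substituting each data point gives a linear system:
  c = 4
  36a + 6b + c = -182
  64a + 8b + c = -324
Solving the system yields a = -5, b = -1, c = 4.
So p(s) = -5s^2 - s + 4.
Then p(2) = -18.

-18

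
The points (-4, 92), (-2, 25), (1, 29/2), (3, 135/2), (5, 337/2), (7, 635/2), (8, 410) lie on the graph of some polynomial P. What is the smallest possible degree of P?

Divided differences on the nodes -4, -2, 1, 3, 5, 7, 8:
  order 0: 92  25  29/2  135/2  337/2  635/2  410
  order 1: -67/2  -7/2  53/2  101/2  149/2  185/2
  order 2: 6  6  6  6  6
  order 3: 0  0  0  0
  order 4: 0  0  0
  order 5: 0  0
  order 6: 0
The order-2 divided differences are all 6 (nonzero) and every higher order vanishes, so the data lies on a polynomial of degree exactly 2.

2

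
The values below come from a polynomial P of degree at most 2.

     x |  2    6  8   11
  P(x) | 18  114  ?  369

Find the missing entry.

198

The 3 known points determine the degree-2 polynomial uniquely.
Write P(x) = ax^2 + bx + c. Substituting each data point gives a linear system:
  4a + 2b + c = 18
  36a + 6b + c = 114
  121a + 11b + c = 369
Solving the system yields a = 3, b = 0, c = 6.
So P(x) = 3x^2 + 6.
Then P(8) = 198.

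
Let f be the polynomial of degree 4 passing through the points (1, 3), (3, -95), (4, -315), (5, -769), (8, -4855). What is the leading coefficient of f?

Write f(x) = ax^4 + bx^3 + cx^2 + dx + e. Substituting each data point gives a linear system:
  a + b + c + d + e = 3
  81a + 27b + 9c + 3d + e = -95
  256a + 64b + 16c + 4d + e = -315
  625a + 125b + 25c + 5d + e = -769
  4096a + 512b + 64c + 8d + e = -4855
Solving the system yields a = -1, b = -2, c = 4, d = 1, e = 1.
So f(x) = -x⁴ - 2x³ + 4x² + x + 1.
The leading coefficient is -1.

-1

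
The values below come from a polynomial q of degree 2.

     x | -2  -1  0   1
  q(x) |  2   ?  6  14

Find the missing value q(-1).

2

The 3 known points determine the degree-2 polynomial uniquely.
Write q(x) = ax^2 + bx + c. Substituting each data point gives a linear system:
  4a - 2b + c = 2
  c = 6
  a + b + c = 14
Solving the system yields a = 2, b = 6, c = 6.
So q(x) = 2x² + 6x + 6.
Then q(-1) = 2.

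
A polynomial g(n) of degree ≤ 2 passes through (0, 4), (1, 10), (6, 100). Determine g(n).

Write g(n) = an^2 + bn + c. Substituting each data point gives a linear system:
  c = 4
  a + b + c = 10
  36a + 6b + c = 100
Solving the system yields a = 2, b = 4, c = 4.
So g(n) = 2n^2 + 4n + 4.
Check: g(0) = 4. ✓

g(n) = 2n^2 + 4n + 4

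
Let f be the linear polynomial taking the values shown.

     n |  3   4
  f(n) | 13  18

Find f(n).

Write f(n) = an + b. Substituting each data point gives a linear system:
  3a + b = 13
  4a + b = 18
Solving the system yields a = 5, b = -2.
So f(n) = 5n - 2.
Check: f(4) = 18. ✓

f(n) = 5n - 2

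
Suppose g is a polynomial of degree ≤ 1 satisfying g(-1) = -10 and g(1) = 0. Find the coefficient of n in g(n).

Write g(n) = an + b. Substituting each data point gives a linear system:
  -a + b = -10
  a + b = 0
Solving the system yields a = 5, b = -5.
So g(n) = 5n - 5.
The leading coefficient is 5.

5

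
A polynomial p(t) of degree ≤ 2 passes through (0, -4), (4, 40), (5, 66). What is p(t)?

p(t) = 3t^2 - t - 4

Using the Lagrange interpolation formula with nodes 0, 4, 5:
  L_0(t) = (t - 4)(t - 5) / 20
  L_1(t) = t(t - 5) / -4
  L_2(t) = t(t - 4) / 5
Then p(t) = -4·L_0(t) + 40·L_1(t) + 66·L_2(t).
Expanding and collecting terms gives p(t) = 3t^2 - t - 4.
Check: p(4) = 40. ✓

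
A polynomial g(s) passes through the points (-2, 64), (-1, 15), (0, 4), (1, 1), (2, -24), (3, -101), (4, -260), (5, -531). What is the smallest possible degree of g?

Forward differences of the values at s = -2, -1, 0, 1, 2, 3, 4, 5:
  g  : 64  15  4  1  -24  -101  -260  -531
  Δ  : -49  -11  -3  -25  -77  -159  -271
  Δ^2: 38  8  -22  -52  -82  -112
  Δ^3: -30  -30  -30  -30  -30
  Δ^4: 0  0  0  0
  Δ^5: 0  0  0
  Δ^6: 0  0
  Δ^7: 0
The third differences are constant (-30) and nonzero, while all higher differences vanish, so the minimal degree is 3.

3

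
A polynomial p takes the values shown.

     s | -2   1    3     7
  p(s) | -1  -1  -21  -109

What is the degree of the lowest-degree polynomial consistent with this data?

2

Divided differences on the nodes -2, 1, 3, 7:
  order 0: -1  -1  -21  -109
  order 1: 0  -10  -22
  order 2: -2  -2
  order 3: 0
The order-2 divided differences are all -2 (nonzero) and every higher order vanishes, so the data lies on a polynomial of degree exactly 2.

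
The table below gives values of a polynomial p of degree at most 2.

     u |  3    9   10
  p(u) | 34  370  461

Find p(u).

Write p(u) = au^2 + bu + c. Substituting each data point gives a linear system:
  9a + 3b + c = 34
  81a + 9b + c = 370
  100a + 10b + c = 461
Solving the system yields a = 5, b = -4, c = 1.
So p(u) = 5u^2 - 4u + 1.
Check: p(3) = 34. ✓

p(u) = 5u^2 - 4u + 1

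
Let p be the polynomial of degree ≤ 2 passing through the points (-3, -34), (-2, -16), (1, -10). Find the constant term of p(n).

-4

Write p(n) = an^2 + bn + c. Substituting each data point gives a linear system:
  9a - 3b + c = -34
  4a - 2b + c = -16
  a + b + c = -10
Solving the system yields a = -4, b = -2, c = -4.
So p(n) = -4n^2 - 2n - 4.
The constant term is -4.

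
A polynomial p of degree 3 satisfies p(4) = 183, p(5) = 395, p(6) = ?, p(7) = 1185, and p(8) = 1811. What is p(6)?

The 4 known points determine the degree-3 polynomial uniquely.
Write p(u) = au^3 + bu^2 + cu + d. Substituting each data point gives a linear system:
  64a + 16b + 4c + d = 183
  125a + 25b + 5c + d = 395
  343a + 49b + 7c + d = 1185
  512a + 64b + 8c + d = 1811
Solving the system yields a = 4, b = -3, c = -5, d = -5.
So p(u) = 4u³ - 3u² - 5u - 5.
Then p(6) = 721.

721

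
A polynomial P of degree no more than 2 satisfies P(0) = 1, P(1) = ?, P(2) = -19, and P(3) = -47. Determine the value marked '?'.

-3

On equispaced nodes a degree-2 polynomial has vanishing third forward difference, so
  - P(0) + 3·P(1) - 3·P(2) + P(3) = 0.
Substituting the known values and solving for P(1):
  3·P(1) = -9
  P(1) = -3.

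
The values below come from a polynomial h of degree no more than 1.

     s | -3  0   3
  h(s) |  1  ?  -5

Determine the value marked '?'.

-2

The 2 known points determine the degree-1 polynomial uniquely.
Write h(s) = as + b. Substituting each data point gives a linear system:
  -3a + b = 1
  3a + b = -5
Solving the system yields a = -1, b = -2.
So h(s) = -s - 2.
Then h(0) = -2.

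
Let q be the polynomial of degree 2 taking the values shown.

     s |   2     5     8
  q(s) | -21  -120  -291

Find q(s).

Using the Lagrange interpolation formula with nodes 2, 5, 8:
  L_0(s) = (s - 5)(s - 8) / 18
  L_1(s) = (s - 2)(s - 8) / -9
  L_2(s) = (s - 2)(s - 5) / 18
Then q(s) = -21·L_0(s) - 120·L_1(s) - 291·L_2(s).
Expanding and collecting terms gives q(s) = -4s^2 - 5s + 5.
Check: q(5) = -120. ✓

q(s) = -4s^2 - 5s + 5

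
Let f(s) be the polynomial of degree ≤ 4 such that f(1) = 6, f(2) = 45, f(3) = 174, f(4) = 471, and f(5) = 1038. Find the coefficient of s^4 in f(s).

Write f(s) = as^4 + bs^3 + cs^2 + ds + e. Substituting each data point gives a linear system:
  a + b + c + d + e = 6
  16a + 8b + 4c + 2d + e = 45
  81a + 27b + 9c + 3d + e = 174
  256a + 64b + 16c + 4d + e = 471
  625a + 125b + 25c + 5d + e = 1038
Solving the system yields a = 1, b = 3, c = 2, d = -3, e = 3.
So f(s) = s^4 + 3s^3 + 2s^2 - 3s + 3.
The leading coefficient is 1.

1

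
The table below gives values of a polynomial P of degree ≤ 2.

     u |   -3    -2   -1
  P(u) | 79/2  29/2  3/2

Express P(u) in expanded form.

Write P(u) = au^2 + bu + c. Substituting each data point gives a linear system:
  9a - 3b + c = 79/2
  4a - 2b + c = 29/2
  a - b + c = 3/2
Solving the system yields a = 6, b = 5, c = 1/2.
So P(u) = 6u^2 + 5u + 1/2.
Check: P(-1) = 3/2. ✓

P(u) = 6u^2 + 5u + 1/2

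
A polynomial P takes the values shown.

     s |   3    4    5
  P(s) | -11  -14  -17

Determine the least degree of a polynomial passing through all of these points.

Forward differences of the values at s = 3, 4, 5:
  P  : -11  -14  -17
  Δ  : -3  -3
  Δ^2: 0
The first differences are constant (-3) and nonzero, while all higher differences vanish, so the minimal degree is 1.

1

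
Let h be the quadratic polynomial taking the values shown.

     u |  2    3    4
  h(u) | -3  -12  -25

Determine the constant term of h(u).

3

Write h(u) = au^2 + bu + c. Substituting each data point gives a linear system:
  4a + 2b + c = -3
  9a + 3b + c = -12
  16a + 4b + c = -25
Solving the system yields a = -2, b = 1, c = 3.
So h(u) = -2u² + u + 3.
The constant term is 3.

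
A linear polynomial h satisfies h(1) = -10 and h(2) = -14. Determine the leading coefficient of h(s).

Write h(s) = as + b. Substituting each data point gives a linear system:
  a + b = -10
  2a + b = -14
Solving the system yields a = -4, b = -6.
So h(s) = -4s - 6.
The leading coefficient is -4.

-4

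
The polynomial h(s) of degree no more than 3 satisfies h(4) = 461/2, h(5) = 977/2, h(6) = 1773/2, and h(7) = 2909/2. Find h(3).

Forward differences of the values at s = 4, 5, 6, 7:
  h  : 461/2  977/2  1773/2  2909/2
  Δ  : 258  398  568
  Δ^2: 140  170
  Δ^3: 30
The third differences are constant, confirming degree 3.
Interpolating (Newton forward form) and evaluating at s = 3 gives h(3) = 165/2.

165/2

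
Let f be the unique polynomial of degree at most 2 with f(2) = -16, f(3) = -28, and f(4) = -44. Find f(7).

Forward differences of the values at u = 2, 3, 4:
  f  : -16  -28  -44
  Δ  : -12  -16
  Δ^2: -4
The second differences are constant, confirming degree 2.
Interpolating (Newton forward form) and evaluating at u = 7 gives f(7) = -116.

-116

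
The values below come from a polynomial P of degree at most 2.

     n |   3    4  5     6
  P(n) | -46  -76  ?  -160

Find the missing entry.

On equispaced nodes a degree-2 polynomial has vanishing third forward difference, so
  - P(3) + 3·P(4) - 3·P(5) + P(6) = 0.
Substituting the known values and solving for P(5):
  -3·P(5) = 342
  P(5) = -114.

-114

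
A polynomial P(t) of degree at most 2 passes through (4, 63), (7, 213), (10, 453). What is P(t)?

Write P(t) = at^2 + bt + c. Substituting each data point gives a linear system:
  16a + 4b + c = 63
  49a + 7b + c = 213
  100a + 10b + c = 453
Solving the system yields a = 5, b = -5, c = 3.
So P(t) = 5t² - 5t + 3.
Check: P(7) = 213. ✓

P(t) = 5t^2 - 5t + 3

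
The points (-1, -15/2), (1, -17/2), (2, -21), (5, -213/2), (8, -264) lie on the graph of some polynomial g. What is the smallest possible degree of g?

Divided differences on the nodes -1, 1, 2, 5, 8:
  order 0: -15/2  -17/2  -21  -213/2  -264
  order 1: -1/2  -25/2  -57/2  -105/2
  order 2: -4  -4  -4
  order 3: 0  0
  order 4: 0
The order-2 divided differences are all -4 (nonzero) and every higher order vanishes, so the data lies on a polynomial of degree exactly 2.

2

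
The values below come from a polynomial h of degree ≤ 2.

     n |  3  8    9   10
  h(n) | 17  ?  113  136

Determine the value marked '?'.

The 3 known points determine the degree-2 polynomial uniquely.
Write h(n) = an^2 + bn + c. Substituting each data point gives a linear system:
  9a + 3b + c = 17
  81a + 9b + c = 113
  100a + 10b + c = 136
Solving the system yields a = 1, b = 4, c = -4.
So h(n) = n² + 4n - 4.
Then h(8) = 92.

92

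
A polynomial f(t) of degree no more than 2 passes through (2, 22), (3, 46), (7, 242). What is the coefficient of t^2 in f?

5

Write f(t) = at^2 + bt + c. Substituting each data point gives a linear system:
  4a + 2b + c = 22
  9a + 3b + c = 46
  49a + 7b + c = 242
Solving the system yields a = 5, b = -1, c = 4.
So f(t) = 5t² - t + 4.
The leading coefficient is 5.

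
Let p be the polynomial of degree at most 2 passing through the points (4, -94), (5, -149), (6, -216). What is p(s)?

p(s) = -6s^2 - s + 6

Using the Lagrange interpolation formula with nodes 4, 5, 6:
  L_0(s) = (s - 5)(s - 6) / 2
  L_1(s) = (s - 4)(s - 6) / -1
  L_2(s) = (s - 4)(s - 5) / 2
Then p(s) = -94·L_0(s) - 149·L_1(s) - 216·L_2(s).
Expanding and collecting terms gives p(s) = -6s^2 - s + 6.
Check: p(4) = -94. ✓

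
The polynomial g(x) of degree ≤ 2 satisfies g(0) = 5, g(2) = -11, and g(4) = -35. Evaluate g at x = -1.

Using the Lagrange interpolation formula with nodes 0, 2, 4:
  L_0(x) = (x - 2)(x - 4) / 8
  L_1(x) = x(x - 4) / -4
  L_2(x) = x(x - 2) / 8
Then g(x) = 5·L_0(x) - 11·L_1(x) - 35·L_2(x).
Expanding and collecting terms gives g(x) = -x^2 - 6x + 5.
Evaluating at x = -1: g(-1) = 10.

10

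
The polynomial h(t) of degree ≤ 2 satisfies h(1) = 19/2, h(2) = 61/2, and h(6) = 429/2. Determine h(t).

Write h(t) = at^2 + bt + c. Substituting each data point gives a linear system:
  a + b + c = 19/2
  4a + 2b + c = 61/2
  36a + 6b + c = 429/2
Solving the system yields a = 5, b = 6, c = -3/2.
So h(t) = 5t² + 6t - 3/2.
Check: h(6) = 429/2. ✓

h(t) = 5t^2 + 6t - 3/2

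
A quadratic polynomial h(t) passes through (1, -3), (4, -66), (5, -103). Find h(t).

h(t) = -4t^2 - t + 2

Using the Lagrange interpolation formula with nodes 1, 4, 5:
  L_0(t) = (t - 4)(t - 5) / 12
  L_1(t) = (t - 1)(t - 5) / -3
  L_2(t) = (t - 1)(t - 4) / 4
Then h(t) = -3·L_0(t) - 66·L_1(t) - 103·L_2(t).
Expanding and collecting terms gives h(t) = -4t^2 - t + 2.
Check: h(5) = -103. ✓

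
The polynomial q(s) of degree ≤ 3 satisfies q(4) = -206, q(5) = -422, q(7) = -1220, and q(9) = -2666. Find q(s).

q(s) = -4s^3 + 3s^2 + s - 2

Using the Lagrange interpolation formula with nodes 4, 5, 7, 9:
  L_0(s) = (s - 5)(s - 7)(s - 9) / -15
  L_1(s) = (s - 4)(s - 7)(s - 9) / 8
  L_2(s) = (s - 4)(s - 5)(s - 9) / -12
  L_3(s) = (s - 4)(s - 5)(s - 7) / 40
Then q(s) = -206·L_0(s) - 422·L_1(s) - 1220·L_2(s) - 2666·L_3(s).
Expanding and collecting terms gives q(s) = -4s^3 + 3s^2 + s - 2.
Check: q(4) = -206. ✓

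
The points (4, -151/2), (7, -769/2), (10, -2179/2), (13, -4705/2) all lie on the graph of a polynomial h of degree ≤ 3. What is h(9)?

Write h(x) = ax^3 + bx^2 + cx + d. Substituting each data point gives a linear system:
  64a + 16b + 4c + d = -151/2
  343a + 49b + 7c + d = -769/2
  1000a + 100b + 10c + d = -2179/2
  2197a + 169b + 13c + d = -4705/2
Solving the system yields a = -1, b = -1, c = 1, d = 1/2.
So h(x) = -x³ - x² + x + 1/2.
Then h(9) = -1601/2.

-1601/2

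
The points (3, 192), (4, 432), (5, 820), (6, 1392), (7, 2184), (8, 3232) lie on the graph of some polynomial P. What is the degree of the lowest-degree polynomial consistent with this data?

Forward differences of the values at u = 3, 4, 5, 6, 7, 8:
  P  : 192  432  820  1392  2184  3232
  Δ  : 240  388  572  792  1048
  Δ^2: 148  184  220  256
  Δ^3: 36  36  36
  Δ^4: 0  0
  Δ^5: 0
The third differences are constant (36) and nonzero, while all higher differences vanish, so the minimal degree is 3.

3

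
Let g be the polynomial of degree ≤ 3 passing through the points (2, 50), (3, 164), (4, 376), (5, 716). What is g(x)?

g(x) = 5x^3 + 4x^2 - x - 4

Using the Lagrange interpolation formula with nodes 2, 3, 4, 5:
  L_0(x) = (x - 3)(x - 4)(x - 5) / -6
  L_1(x) = (x - 2)(x - 4)(x - 5) / 2
  L_2(x) = (x - 2)(x - 3)(x - 5) / -2
  L_3(x) = (x - 2)(x - 3)(x - 4) / 6
Then g(x) = 50·L_0(x) + 164·L_1(x) + 376·L_2(x) + 716·L_3(x).
Expanding and collecting terms gives g(x) = 5x^3 + 4x^2 - x - 4.
Check: g(2) = 50. ✓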